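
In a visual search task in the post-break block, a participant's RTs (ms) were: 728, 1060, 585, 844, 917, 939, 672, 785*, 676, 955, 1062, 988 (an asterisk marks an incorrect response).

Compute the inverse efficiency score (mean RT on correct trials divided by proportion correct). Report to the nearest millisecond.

935 ms

Correct trials (n=11): 728, 1060, 585, 844, 917, 939, 672, 676, 955, 1062, 988
Mean correct RT = 9426/11 = 856.9091 ms
Proportion correct = 11/12
IES = 856.9091 / (11/12) = 934.810 ms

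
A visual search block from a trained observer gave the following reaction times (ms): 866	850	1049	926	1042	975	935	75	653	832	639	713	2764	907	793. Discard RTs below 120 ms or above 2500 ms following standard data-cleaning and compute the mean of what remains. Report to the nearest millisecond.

Excluded: 75, 2764
Retained (n=13): Σ = 11180
Mean = 11180/13 = 860.0000

860 ms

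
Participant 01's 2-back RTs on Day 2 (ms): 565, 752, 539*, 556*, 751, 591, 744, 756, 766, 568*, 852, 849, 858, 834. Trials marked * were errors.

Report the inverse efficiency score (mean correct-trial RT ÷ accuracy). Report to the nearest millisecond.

962 ms

Correct trials (n=11): 565, 752, 751, 591, 744, 756, 766, 852, 849, 858, 834
Mean correct RT = 8318/11 = 756.1818 ms
Proportion correct = 11/14
IES = 756.1818 / (11/14) = 962.413 ms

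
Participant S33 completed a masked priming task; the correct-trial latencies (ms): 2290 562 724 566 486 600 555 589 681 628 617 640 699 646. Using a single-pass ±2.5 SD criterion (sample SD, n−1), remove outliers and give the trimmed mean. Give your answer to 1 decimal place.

n = 14, ΣRT = 10283, M = 734.500
Σ(x−M)² = 2657105.50; s = √(2657105.50/13) = 452.098
Cutoffs: 734.500 ± 2.5·452.098 → [-395.7, 1864.7]
Outside: 2290 → excluded.
Retained (n=13): Σ = 7993, mean = 7993/13 = 614.846

614.8 ms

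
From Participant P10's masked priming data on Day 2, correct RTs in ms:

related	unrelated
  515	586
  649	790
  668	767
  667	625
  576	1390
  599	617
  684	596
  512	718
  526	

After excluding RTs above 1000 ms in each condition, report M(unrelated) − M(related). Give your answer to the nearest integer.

unrelated: exclude 1390
M(related) = 5396/9 = 599.556
M(unrelated) = 4699/7 = 671.286
Difference = 671.286 − 599.556 = 71.730 ms

72 ms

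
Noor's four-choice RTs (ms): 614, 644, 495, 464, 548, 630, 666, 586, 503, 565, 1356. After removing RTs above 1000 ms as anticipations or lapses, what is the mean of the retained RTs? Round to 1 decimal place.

571.5 ms

Excluded: 1356
Retained (n=10): Σ = 5715
Mean = 5715/10 = 571.5000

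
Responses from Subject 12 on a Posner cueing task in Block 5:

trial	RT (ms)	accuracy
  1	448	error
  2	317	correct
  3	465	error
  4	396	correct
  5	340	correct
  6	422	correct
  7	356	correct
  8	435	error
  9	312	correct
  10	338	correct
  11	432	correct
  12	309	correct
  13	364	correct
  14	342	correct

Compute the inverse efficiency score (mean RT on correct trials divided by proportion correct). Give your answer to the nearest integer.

454 ms

Correct trials (n=11): 317, 396, 340, 422, 356, 312, 338, 432, 309, 364, 342
Mean correct RT = 3928/11 = 357.0909 ms
Proportion correct = 11/14
IES = 357.0909 / (11/14) = 454.479 ms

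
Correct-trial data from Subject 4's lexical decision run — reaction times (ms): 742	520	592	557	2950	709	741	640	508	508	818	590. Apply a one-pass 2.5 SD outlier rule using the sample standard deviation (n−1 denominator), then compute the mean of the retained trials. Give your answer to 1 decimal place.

629.5 ms

n = 12, ΣRT = 9875, M = 822.917
Σ(x−M)² = 5052588.92; s = √(5052588.92/11) = 677.736
Cutoffs: 822.917 ± 2.5·677.736 → [-871.4, 2517.3]
Outside: 2950 → excluded.
Retained (n=11): Σ = 6925, mean = 6925/11 = 629.545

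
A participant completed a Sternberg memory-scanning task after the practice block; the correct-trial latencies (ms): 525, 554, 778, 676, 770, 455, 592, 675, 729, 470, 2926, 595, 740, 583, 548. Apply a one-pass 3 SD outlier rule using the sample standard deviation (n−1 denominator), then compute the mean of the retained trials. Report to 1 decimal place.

620.7 ms

n = 15, ΣRT = 11616, M = 774.400
Σ(x−M)² = 5111019.60; s = √(5111019.60/14) = 604.213
Cutoffs: 774.400 ± 3·604.213 → [-1038.2, 2587.0]
Outside: 2926 → excluded.
Retained (n=14): Σ = 8690, mean = 8690/14 = 620.714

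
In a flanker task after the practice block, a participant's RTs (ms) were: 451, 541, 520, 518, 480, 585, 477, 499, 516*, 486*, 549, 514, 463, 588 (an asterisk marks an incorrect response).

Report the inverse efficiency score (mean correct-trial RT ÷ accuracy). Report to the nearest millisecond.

Correct trials (n=12): 451, 541, 520, 518, 480, 585, 477, 499, 549, 514, 463, 588
Mean correct RT = 6185/12 = 515.4167 ms
Proportion correct = 12/14
IES = 515.4167 / (12/14) = 601.319 ms

601 ms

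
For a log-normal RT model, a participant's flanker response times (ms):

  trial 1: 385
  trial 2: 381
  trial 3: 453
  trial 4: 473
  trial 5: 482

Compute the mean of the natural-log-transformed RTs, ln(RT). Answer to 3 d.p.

6.070

ln(RT): 5.9532, 5.9428, 6.1159, 6.1591, 6.1779
Σ ln(RT) = 30.3490
Mean = 30.3490/5 = 6.06979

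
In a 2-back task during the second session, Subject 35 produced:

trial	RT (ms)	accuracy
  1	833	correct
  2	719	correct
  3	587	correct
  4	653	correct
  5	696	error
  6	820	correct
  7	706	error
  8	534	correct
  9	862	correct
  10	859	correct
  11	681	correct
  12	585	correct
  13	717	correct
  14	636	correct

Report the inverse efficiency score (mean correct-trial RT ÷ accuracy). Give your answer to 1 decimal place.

825.0 ms

Correct trials (n=12): 833, 719, 587, 653, 820, 534, 862, 859, 681, 585, 717, 636
Mean correct RT = 8486/12 = 707.1667 ms
Proportion correct = 12/14
IES = 707.1667 / (12/14) = 825.028 ms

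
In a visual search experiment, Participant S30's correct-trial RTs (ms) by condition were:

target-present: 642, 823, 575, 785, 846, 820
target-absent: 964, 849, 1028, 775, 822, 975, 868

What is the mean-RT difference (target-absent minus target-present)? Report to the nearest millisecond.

M(target-present) = 4491/6 = 748.500
M(target-absent) = 6281/7 = 897.286
Difference = 897.286 − 748.500 = 148.786 ms

149 ms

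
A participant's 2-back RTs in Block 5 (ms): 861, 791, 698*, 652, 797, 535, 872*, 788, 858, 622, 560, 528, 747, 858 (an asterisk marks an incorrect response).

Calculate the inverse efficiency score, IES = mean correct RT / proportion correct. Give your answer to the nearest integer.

836 ms

Correct trials (n=12): 861, 791, 652, 797, 535, 788, 858, 622, 560, 528, 747, 858
Mean correct RT = 8597/12 = 716.4167 ms
Proportion correct = 12/14
IES = 716.4167 / (12/14) = 835.819 ms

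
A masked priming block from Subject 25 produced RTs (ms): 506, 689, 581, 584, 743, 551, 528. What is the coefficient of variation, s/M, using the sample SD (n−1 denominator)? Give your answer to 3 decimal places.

n = 7, Σ = 4182, M = 597.4286
Σ(x−M)² = 45361.714; s = √(45361.714/6) = 86.9499
CV = 86.9499 / 597.4286 = 0.14554

0.146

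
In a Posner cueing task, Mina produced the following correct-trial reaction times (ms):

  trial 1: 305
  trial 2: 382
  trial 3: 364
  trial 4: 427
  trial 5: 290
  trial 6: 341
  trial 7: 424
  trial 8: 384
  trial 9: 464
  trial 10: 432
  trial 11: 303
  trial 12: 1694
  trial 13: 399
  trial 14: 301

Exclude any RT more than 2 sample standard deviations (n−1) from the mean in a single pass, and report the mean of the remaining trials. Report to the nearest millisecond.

370 ms

n = 14, ΣRT = 6510, M = 465.000
Σ(x−M)² = 1667404.00; s = √(1667404.00/13) = 358.137
Cutoffs: 465.000 ± 2·358.137 → [-251.3, 1181.3]
Outside: 1694 → excluded.
Retained (n=13): Σ = 4816, mean = 4816/13 = 370.462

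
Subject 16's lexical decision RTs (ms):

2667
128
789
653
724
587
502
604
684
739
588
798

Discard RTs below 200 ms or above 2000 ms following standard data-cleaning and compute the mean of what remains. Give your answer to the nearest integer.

Excluded: 128, 2667
Retained (n=10): Σ = 6668
Mean = 6668/10 = 666.8000

667 ms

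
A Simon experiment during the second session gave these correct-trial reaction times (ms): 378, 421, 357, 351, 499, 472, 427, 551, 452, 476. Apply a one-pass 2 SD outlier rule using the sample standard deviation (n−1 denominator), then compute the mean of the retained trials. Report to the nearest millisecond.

438 ms

n = 10, ΣRT = 4384, M = 438.400
Σ(x−M)² = 37424.40; s = √(37424.40/9) = 64.485
Cutoffs: 438.400 ± 2·64.485 → [309.4, 567.4]
No RTs fall outside the cutoffs; all 10 retained. Mean = 4384/10 = 438.400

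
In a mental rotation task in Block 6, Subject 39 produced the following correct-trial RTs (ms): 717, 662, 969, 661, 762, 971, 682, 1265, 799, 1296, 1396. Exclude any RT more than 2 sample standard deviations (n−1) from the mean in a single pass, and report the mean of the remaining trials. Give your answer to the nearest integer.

925 ms

n = 11, ΣRT = 10180, M = 925.455
Σ(x−M)² = 762754.73; s = √(762754.73/10) = 276.180
Cutoffs: 925.455 ± 2·276.180 → [373.1, 1477.8]
No RTs fall outside the cutoffs; all 11 retained. Mean = 10180/11 = 925.455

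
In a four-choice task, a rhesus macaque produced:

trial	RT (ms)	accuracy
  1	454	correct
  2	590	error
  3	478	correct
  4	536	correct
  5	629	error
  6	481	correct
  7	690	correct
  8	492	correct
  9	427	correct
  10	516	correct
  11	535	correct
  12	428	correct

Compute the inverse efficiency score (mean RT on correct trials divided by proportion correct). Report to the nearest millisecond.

604 ms

Correct trials (n=10): 454, 478, 536, 481, 690, 492, 427, 516, 535, 428
Mean correct RT = 5037/10 = 503.7000 ms
Proportion correct = 10/12
IES = 503.7000 / (10/12) = 604.440 ms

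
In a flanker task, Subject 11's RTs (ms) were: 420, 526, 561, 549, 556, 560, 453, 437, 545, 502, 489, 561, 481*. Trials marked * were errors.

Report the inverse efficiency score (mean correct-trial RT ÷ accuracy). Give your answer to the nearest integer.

556 ms

Correct trials (n=12): 420, 526, 561, 549, 556, 560, 453, 437, 545, 502, 489, 561
Mean correct RT = 6159/12 = 513.2500 ms
Proportion correct = 12/13
IES = 513.2500 / (12/13) = 556.021 ms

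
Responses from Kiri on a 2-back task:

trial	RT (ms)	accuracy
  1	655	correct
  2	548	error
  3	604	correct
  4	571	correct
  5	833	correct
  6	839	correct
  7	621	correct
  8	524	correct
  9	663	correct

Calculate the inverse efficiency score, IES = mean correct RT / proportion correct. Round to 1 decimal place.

Correct trials (n=8): 655, 604, 571, 833, 839, 621, 524, 663
Mean correct RT = 5310/8 = 663.7500 ms
Proportion correct = 8/9
IES = 663.7500 / (8/9) = 746.719 ms

746.7 ms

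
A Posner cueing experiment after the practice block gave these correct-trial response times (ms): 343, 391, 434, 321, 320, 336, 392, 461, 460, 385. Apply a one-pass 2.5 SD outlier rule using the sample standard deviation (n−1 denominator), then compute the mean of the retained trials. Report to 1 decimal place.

384.3 ms

n = 10, ΣRT = 3843, M = 384.300
Σ(x−M)² = 26368.10; s = √(26368.10/9) = 54.128
Cutoffs: 384.300 ± 2.5·54.128 → [249.0, 519.6]
No RTs fall outside the cutoffs; all 10 retained. Mean = 3843/10 = 384.300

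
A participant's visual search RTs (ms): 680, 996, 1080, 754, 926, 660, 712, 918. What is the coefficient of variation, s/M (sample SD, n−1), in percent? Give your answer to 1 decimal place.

n = 8, Σ = 6726, M = 840.7500
Σ(x−M)² = 177191.500; s = √(177191.500/7) = 159.1008
CV = 159.1008 / 840.7500 = 0.18924 = 18.924%

18.9%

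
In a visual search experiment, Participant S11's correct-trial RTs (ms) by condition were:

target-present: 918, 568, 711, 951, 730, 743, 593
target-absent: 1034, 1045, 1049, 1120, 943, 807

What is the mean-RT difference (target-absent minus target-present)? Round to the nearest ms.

255 ms

M(target-present) = 5214/7 = 744.857
M(target-absent) = 5998/6 = 999.667
Difference = 999.667 − 744.857 = 254.810 ms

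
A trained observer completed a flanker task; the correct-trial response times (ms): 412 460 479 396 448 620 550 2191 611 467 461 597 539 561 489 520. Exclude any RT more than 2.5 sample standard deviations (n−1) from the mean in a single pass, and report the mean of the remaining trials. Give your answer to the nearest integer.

507 ms

n = 16, ΣRT = 9801, M = 612.562
Σ(x−M)² = 2727063.94; s = √(2727063.94/15) = 426.385
Cutoffs: 612.562 ± 2.5·426.385 → [-453.4, 1678.5]
Outside: 2191 → excluded.
Retained (n=15): Σ = 7610, mean = 7610/15 = 507.333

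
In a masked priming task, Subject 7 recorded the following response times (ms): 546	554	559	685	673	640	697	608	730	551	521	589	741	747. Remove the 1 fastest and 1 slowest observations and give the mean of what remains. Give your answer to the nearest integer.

Sorted: 521, 546, 551, 554, 559, 589, 608, 640, 673, 685, 697, 730, 741, 747
Drop lowest 1 (521) and highest 1 (747)
Remaining (n=12): Σ = 7573, mean = 7573/12 = 631.083

631 ms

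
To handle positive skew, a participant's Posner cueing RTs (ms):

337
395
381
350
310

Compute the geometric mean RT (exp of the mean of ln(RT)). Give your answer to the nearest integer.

353 ms

ln(RT): 5.8201, 5.9789, 5.9428, 5.8579, 5.7366
Mean ln(RT) = 29.3363/5 = 5.86725
Geometric mean = exp(5.86725) = 353.28 ms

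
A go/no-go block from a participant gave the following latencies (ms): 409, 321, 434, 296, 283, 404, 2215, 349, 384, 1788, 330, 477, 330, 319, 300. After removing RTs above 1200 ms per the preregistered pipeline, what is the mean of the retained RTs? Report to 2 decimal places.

356.62 ms

Excluded: 1788, 2215
Retained (n=13): Σ = 4636
Mean = 4636/13 = 356.6154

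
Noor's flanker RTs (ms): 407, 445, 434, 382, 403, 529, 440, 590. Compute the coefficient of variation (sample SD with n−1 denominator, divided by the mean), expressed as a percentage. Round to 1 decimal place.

n = 8, Σ = 3630, M = 453.7500
Σ(x−M)² = 34791.500; s = √(34791.500/7) = 70.4997
CV = 70.4997 / 453.7500 = 0.15537 = 15.537%

15.5%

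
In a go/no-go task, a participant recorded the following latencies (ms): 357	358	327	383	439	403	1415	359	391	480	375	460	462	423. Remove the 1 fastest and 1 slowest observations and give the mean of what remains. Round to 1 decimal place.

Sorted: 327, 357, 358, 359, 375, 383, 391, 403, 423, 439, 460, 462, 480, 1415
Drop lowest 1 (327) and highest 1 (1415)
Remaining (n=12): Σ = 4890, mean = 4890/12 = 407.500

407.5 ms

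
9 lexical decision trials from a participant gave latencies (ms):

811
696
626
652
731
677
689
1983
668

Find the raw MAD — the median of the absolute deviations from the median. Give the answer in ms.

37 ms

Sorted: 626, 652, 668, 677, 689, 696, 731, 811, 1983 → median = 689
|x − 689|: 122, 7, 63, 37, 42, 12, 0, 1294, 21
Sorted deviations: 0, 7, 12, 21, 37, 42, 63, 122, 1294 → MAD = 37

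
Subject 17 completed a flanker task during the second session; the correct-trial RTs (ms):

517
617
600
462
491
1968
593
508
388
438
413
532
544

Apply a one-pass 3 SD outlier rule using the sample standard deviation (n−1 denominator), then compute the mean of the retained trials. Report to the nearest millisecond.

509 ms

n = 13, ΣRT = 8071, M = 620.846
Σ(x−M)² = 2026307.69; s = √(2026307.69/12) = 410.925
Cutoffs: 620.846 ± 3·410.925 → [-611.9, 1853.6]
Outside: 1968 → excluded.
Retained (n=12): Σ = 6103, mean = 6103/12 = 508.583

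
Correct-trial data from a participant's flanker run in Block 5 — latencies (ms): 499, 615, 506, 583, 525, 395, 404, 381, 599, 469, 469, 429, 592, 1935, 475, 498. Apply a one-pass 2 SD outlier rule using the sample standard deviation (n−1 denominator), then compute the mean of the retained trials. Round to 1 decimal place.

n = 16, ΣRT = 9374, M = 585.875
Σ(x−M)² = 2022267.75; s = √(2022267.75/15) = 367.176
Cutoffs: 585.875 ± 2·367.176 → [-148.5, 1320.2]
Outside: 1935 → excluded.
Retained (n=15): Σ = 7439, mean = 7439/15 = 495.933

495.9 ms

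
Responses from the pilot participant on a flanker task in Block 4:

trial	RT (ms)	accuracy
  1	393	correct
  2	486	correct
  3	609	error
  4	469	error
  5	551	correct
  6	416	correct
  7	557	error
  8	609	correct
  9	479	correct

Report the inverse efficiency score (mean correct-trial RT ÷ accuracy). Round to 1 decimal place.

Correct trials (n=6): 393, 486, 551, 416, 609, 479
Mean correct RT = 2934/6 = 489.0000 ms
Proportion correct = 6/9
IES = 489.0000 / (6/9) = 733.500 ms

733.5 ms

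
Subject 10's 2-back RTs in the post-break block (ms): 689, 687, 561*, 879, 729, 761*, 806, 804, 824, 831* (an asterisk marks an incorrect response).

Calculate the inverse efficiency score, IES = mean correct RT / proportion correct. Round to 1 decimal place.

1105.7 ms

Correct trials (n=7): 689, 687, 879, 729, 806, 804, 824
Mean correct RT = 5418/7 = 774.0000 ms
Proportion correct = 7/10
IES = 774.0000 / (7/10) = 1105.714 ms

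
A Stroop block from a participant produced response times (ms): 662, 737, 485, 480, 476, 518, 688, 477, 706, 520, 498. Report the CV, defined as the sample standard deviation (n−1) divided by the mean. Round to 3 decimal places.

0.186

n = 11, Σ = 6247, M = 567.9091
Σ(x−M)² = 111922.909; s = √(111922.909/10) = 105.7936
CV = 105.7936 / 567.9091 = 0.18629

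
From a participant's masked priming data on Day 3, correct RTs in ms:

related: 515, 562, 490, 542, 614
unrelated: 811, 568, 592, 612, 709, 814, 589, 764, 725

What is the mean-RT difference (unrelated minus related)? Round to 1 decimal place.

M(related) = 2723/5 = 544.600
M(unrelated) = 6184/9 = 687.111
Difference = 687.111 − 544.600 = 142.511 ms

142.5 ms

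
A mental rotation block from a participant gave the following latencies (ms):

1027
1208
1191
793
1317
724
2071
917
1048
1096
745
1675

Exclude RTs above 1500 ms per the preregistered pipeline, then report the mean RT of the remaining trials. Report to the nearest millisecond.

Excluded: 1675, 2071
Retained (n=10): Σ = 10066
Mean = 10066/10 = 1006.6000

1007 ms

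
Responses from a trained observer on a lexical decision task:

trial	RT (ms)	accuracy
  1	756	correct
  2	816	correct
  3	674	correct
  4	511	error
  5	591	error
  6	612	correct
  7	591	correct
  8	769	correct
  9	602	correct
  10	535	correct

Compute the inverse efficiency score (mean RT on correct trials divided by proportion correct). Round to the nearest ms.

Correct trials (n=8): 756, 816, 674, 612, 591, 769, 602, 535
Mean correct RT = 5355/8 = 669.3750 ms
Proportion correct = 8/10
IES = 669.3750 / (8/10) = 836.719 ms

837 ms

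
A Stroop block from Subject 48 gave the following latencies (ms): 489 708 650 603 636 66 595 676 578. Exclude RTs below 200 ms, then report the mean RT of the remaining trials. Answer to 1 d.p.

616.9 ms

Excluded: 66
Retained (n=8): Σ = 4935
Mean = 4935/8 = 616.8750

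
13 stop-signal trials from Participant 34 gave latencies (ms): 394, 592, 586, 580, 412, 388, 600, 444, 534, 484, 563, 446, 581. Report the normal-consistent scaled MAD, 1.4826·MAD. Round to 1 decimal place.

Sorted: 388, 394, 412, 444, 446, 484, 534, 563, 580, 581, 586, 592, 600 → median = 534
|x − 534| sorted: 0, 29, 46, 47, 50, 52, 58, 66, 88, 90, 122, 140, 146 → MAD = 58
Robust SD ≈ 1.4826 × 58 = 85.991

86.0 ms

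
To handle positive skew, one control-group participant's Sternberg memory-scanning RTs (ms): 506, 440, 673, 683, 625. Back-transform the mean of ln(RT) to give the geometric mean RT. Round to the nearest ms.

ln(RT): 6.2265, 6.0868, 6.5117, 6.5265, 6.4378
Mean ln(RT) = 31.7893/5 = 6.35786
Geometric mean = exp(6.35786) = 577.01 ms

577 ms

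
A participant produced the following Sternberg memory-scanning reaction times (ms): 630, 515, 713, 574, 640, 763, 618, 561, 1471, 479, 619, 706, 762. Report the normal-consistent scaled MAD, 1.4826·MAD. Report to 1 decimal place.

112.7 ms

Sorted: 479, 515, 561, 574, 618, 619, 630, 640, 706, 713, 762, 763, 1471 → median = 630
|x − 630| sorted: 0, 10, 11, 12, 56, 69, 76, 83, 115, 132, 133, 151, 841 → MAD = 76
Robust SD ≈ 1.4826 × 76 = 112.678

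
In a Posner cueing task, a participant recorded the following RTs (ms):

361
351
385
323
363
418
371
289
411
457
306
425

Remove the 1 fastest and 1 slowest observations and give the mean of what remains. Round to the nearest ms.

371 ms

Sorted: 289, 306, 323, 351, 361, 363, 371, 385, 411, 418, 425, 457
Drop lowest 1 (289) and highest 1 (457)
Remaining (n=10): Σ = 3714, mean = 3714/10 = 371.400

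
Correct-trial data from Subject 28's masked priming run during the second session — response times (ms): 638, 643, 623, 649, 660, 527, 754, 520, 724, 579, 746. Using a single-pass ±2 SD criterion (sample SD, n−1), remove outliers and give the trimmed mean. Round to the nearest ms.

642 ms

n = 11, ΣRT = 7063, M = 642.091
Σ(x−M)² = 62912.91; s = √(62912.91/10) = 79.318
Cutoffs: 642.091 ± 2·79.318 → [483.5, 800.7]
No RTs fall outside the cutoffs; all 11 retained. Mean = 7063/11 = 642.091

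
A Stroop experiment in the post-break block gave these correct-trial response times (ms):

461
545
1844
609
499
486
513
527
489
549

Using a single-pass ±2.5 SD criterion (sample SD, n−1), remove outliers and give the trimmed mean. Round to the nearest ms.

520 ms

n = 10, ΣRT = 6522, M = 652.200
Σ(x−M)² = 1593731.60; s = √(1593731.60/9) = 420.810
Cutoffs: 652.200 ± 2.5·420.810 → [-399.8, 1704.2]
Outside: 1844 → excluded.
Retained (n=9): Σ = 4678, mean = 4678/9 = 519.778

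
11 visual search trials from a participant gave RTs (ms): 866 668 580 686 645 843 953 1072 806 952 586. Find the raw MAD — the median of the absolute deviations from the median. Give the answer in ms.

Sorted: 580, 586, 645, 668, 686, 806, 843, 866, 952, 953, 1072 → median = 806
|x − 806|: 60, 138, 226, 120, 161, 37, 147, 266, 0, 146, 220
Sorted deviations: 0, 37, 60, 120, 138, 146, 147, 161, 220, 226, 266 → MAD = 146

146 ms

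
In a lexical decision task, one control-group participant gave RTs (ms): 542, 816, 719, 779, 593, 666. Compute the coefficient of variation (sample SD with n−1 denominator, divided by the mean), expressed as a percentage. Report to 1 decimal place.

15.5%

n = 6, Σ = 4115, M = 685.8333
Σ(x−M)² = 56422.833; s = √(56422.833/5) = 106.2288
CV = 106.2288 / 685.8333 = 0.15489 = 15.489%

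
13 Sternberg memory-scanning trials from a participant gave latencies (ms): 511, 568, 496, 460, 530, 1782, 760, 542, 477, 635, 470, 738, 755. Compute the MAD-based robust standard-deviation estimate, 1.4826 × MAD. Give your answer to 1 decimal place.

Sorted: 460, 470, 477, 496, 511, 530, 542, 568, 635, 738, 755, 760, 1782 → median = 542
|x − 542| sorted: 0, 12, 26, 31, 46, 65, 72, 82, 93, 196, 213, 218, 1240 → MAD = 72
Robust SD ≈ 1.4826 × 72 = 106.747

106.7 ms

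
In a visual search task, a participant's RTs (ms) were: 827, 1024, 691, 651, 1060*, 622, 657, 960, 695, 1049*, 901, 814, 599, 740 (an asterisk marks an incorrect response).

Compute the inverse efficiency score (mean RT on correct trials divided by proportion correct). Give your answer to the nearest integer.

893 ms

Correct trials (n=12): 827, 1024, 691, 651, 622, 657, 960, 695, 901, 814, 599, 740
Mean correct RT = 9181/12 = 765.0833 ms
Proportion correct = 12/14
IES = 765.0833 / (12/14) = 892.597 ms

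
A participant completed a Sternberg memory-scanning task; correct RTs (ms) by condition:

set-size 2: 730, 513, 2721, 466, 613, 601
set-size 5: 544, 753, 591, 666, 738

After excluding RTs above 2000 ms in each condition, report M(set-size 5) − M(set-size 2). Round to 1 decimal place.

73.8 ms

set-size 2: exclude 2721
M(set-size 2) = 2923/5 = 584.600
M(set-size 5) = 3292/5 = 658.400
Difference = 658.400 − 584.600 = 73.800 ms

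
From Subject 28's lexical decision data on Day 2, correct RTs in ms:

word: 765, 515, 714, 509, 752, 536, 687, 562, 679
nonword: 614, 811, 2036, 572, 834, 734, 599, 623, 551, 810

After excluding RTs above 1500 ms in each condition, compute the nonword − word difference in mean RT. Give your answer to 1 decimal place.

nonword: exclude 2036
M(word) = 5719/9 = 635.444
M(nonword) = 6148/9 = 683.111
Difference = 683.111 − 635.444 = 47.667 ms

47.7 ms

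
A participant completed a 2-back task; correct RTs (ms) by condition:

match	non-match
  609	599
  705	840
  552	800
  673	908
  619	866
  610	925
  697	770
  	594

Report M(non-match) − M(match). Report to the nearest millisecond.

150 ms

M(match) = 4465/7 = 637.857
M(non-match) = 6302/8 = 787.750
Difference = 787.750 − 637.857 = 149.893 ms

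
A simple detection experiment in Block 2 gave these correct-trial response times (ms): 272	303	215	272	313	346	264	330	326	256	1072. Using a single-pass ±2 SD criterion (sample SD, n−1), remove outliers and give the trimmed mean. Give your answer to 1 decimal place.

289.7 ms

n = 11, ΣRT = 3969, M = 360.818
Σ(x−M)² = 571191.64; s = √(571191.64/10) = 238.996
Cutoffs: 360.818 ± 2·238.996 → [-117.2, 838.8]
Outside: 1072 → excluded.
Retained (n=10): Σ = 2897, mean = 2897/10 = 289.700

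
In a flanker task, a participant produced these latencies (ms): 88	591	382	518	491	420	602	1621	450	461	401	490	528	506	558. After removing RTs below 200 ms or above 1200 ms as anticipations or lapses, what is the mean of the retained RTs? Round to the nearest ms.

492 ms

Excluded: 88, 1621
Retained (n=13): Σ = 6398
Mean = 6398/13 = 492.1538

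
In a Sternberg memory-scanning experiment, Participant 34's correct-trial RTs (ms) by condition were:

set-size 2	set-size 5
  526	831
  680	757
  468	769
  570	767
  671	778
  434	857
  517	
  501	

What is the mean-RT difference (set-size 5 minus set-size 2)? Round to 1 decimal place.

247.3 ms

M(set-size 2) = 4367/8 = 545.875
M(set-size 5) = 4759/6 = 793.167
Difference = 793.167 − 545.875 = 247.292 ms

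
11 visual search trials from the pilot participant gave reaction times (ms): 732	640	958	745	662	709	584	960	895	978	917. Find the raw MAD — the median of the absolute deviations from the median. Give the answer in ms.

150 ms

Sorted: 584, 640, 662, 709, 732, 745, 895, 917, 958, 960, 978 → median = 745
|x − 745|: 13, 105, 213, 0, 83, 36, 161, 215, 150, 233, 172
Sorted deviations: 0, 13, 36, 83, 105, 150, 161, 172, 213, 215, 233 → MAD = 150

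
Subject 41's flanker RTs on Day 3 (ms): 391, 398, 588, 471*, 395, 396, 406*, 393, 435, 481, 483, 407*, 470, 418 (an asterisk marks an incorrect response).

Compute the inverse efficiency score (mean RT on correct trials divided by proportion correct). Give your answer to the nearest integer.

561 ms

Correct trials (n=11): 391, 398, 588, 395, 396, 393, 435, 481, 483, 470, 418
Mean correct RT = 4848/11 = 440.7273 ms
Proportion correct = 11/14
IES = 440.7273 / (11/14) = 560.926 ms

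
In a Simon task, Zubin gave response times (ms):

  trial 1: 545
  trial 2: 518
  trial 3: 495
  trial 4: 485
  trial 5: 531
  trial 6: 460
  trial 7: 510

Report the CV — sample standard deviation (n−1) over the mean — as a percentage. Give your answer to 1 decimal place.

n = 7, Σ = 3544, M = 506.2857
Σ(x−M)² = 4983.429; s = √(4983.429/6) = 28.8196
CV = 28.8196 / 506.2857 = 0.05692 = 5.692%

5.7%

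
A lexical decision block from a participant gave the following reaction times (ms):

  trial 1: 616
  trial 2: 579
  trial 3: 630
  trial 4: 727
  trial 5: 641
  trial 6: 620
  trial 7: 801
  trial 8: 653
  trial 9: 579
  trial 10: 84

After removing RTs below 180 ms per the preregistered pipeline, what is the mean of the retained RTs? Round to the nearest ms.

650 ms

Excluded: 84
Retained (n=9): Σ = 5846
Mean = 5846/9 = 649.5556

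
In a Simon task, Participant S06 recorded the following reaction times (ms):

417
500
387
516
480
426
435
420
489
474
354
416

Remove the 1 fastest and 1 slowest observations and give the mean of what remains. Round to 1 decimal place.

Sorted: 354, 387, 416, 417, 420, 426, 435, 474, 480, 489, 500, 516
Drop lowest 1 (354) and highest 1 (516)
Remaining (n=10): Σ = 4444, mean = 4444/10 = 444.400

444.4 ms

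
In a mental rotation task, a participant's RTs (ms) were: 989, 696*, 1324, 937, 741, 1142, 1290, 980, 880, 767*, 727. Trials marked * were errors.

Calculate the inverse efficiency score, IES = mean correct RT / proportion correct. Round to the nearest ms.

Correct trials (n=9): 989, 1324, 937, 741, 1142, 1290, 980, 880, 727
Mean correct RT = 9010/9 = 1001.1111 ms
Proportion correct = 9/11
IES = 1001.1111 / (9/11) = 1223.580 ms

1224 ms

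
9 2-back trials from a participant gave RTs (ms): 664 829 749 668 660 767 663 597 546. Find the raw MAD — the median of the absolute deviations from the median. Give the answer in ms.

Sorted: 546, 597, 660, 663, 664, 668, 749, 767, 829 → median = 664
|x − 664|: 0, 165, 85, 4, 4, 103, 1, 67, 118
Sorted deviations: 0, 1, 4, 4, 67, 85, 103, 118, 165 → MAD = 67

67 ms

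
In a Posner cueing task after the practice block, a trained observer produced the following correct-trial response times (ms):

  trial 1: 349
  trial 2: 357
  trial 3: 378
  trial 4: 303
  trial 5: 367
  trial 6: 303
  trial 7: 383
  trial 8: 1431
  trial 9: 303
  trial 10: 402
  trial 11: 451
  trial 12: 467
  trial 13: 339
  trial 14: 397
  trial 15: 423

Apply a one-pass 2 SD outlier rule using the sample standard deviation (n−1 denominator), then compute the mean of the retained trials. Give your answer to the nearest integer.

n = 15, ΣRT = 6653, M = 443.533
Σ(x−M)² = 1080425.73; s = √(1080425.73/14) = 277.801
Cutoffs: 443.533 ± 2·277.801 → [-112.1, 999.1]
Outside: 1431 → excluded.
Retained (n=14): Σ = 5222, mean = 5222/14 = 373.000

373 ms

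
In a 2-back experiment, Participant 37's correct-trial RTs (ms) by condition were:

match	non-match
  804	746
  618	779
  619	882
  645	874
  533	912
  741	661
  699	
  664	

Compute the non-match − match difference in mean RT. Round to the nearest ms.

144 ms

M(match) = 5323/8 = 665.375
M(non-match) = 4854/6 = 809.000
Difference = 809.000 − 665.375 = 143.625 ms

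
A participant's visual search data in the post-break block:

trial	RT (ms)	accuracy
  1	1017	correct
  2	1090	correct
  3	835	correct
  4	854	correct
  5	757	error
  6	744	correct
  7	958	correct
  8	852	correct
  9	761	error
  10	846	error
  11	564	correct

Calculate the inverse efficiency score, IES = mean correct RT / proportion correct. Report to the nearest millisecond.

1188 ms

Correct trials (n=8): 1017, 1090, 835, 854, 744, 958, 852, 564
Mean correct RT = 6914/8 = 864.2500 ms
Proportion correct = 8/11
IES = 864.2500 / (8/11) = 1188.344 ms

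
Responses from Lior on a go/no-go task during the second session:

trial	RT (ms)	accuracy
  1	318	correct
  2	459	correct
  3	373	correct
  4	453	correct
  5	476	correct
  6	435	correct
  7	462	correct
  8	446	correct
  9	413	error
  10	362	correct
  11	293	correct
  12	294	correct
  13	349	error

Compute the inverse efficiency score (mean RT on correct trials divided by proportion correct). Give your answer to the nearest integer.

Correct trials (n=11): 318, 459, 373, 453, 476, 435, 462, 446, 362, 293, 294
Mean correct RT = 4371/11 = 397.3636 ms
Proportion correct = 11/13
IES = 397.3636 / (11/13) = 469.612 ms

470 ms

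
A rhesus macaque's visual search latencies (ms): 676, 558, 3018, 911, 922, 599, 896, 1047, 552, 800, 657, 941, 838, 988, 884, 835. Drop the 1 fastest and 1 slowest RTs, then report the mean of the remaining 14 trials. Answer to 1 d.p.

Sorted: 552, 558, 599, 657, 676, 800, 835, 838, 884, 896, 911, 922, 941, 988, 1047, 3018
Drop lowest 1 (552) and highest 1 (3018)
Remaining (n=14): Σ = 11552, mean = 11552/14 = 825.143

825.1 ms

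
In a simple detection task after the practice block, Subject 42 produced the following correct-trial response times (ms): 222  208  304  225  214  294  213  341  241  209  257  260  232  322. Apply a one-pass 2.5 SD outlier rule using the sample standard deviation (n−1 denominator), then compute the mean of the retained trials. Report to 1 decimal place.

n = 14, ΣRT = 3542, M = 253.000
Σ(x−M)² = 26264.00; s = √(26264.00/13) = 44.948
Cutoffs: 253.000 ± 2.5·44.948 → [140.6, 365.4]
No RTs fall outside the cutoffs; all 14 retained. Mean = 3542/14 = 253.000

253.0 ms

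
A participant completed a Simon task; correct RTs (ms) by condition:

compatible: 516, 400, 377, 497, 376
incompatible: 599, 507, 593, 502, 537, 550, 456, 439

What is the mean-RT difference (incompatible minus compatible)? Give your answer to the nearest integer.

M(compatible) = 2166/5 = 433.200
M(incompatible) = 4183/8 = 522.875
Difference = 522.875 − 433.200 = 89.675 ms

90 ms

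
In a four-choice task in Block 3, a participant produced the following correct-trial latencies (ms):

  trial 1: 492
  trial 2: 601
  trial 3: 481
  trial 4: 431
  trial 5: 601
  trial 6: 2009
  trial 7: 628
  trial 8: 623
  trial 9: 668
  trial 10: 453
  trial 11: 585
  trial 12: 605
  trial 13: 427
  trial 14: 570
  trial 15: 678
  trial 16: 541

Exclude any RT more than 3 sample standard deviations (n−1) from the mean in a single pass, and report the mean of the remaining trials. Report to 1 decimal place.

n = 16, ΣRT = 10393, M = 649.562
Σ(x−M)² = 2068555.94; s = √(2068555.94/15) = 371.354
Cutoffs: 649.562 ± 3·371.354 → [-464.5, 1763.6]
Outside: 2009 → excluded.
Retained (n=15): Σ = 8384, mean = 8384/15 = 558.933

558.9 ms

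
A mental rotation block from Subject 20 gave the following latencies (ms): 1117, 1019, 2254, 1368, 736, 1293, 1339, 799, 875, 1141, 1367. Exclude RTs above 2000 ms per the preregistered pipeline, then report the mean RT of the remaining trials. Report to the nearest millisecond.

Excluded: 2254
Retained (n=10): Σ = 11054
Mean = 11054/10 = 1105.4000

1105 ms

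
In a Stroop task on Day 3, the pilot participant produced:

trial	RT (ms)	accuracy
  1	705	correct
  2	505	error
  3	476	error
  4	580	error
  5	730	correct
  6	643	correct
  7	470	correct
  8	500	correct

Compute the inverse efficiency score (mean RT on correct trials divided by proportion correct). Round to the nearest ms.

975 ms

Correct trials (n=5): 705, 730, 643, 470, 500
Mean correct RT = 3048/5 = 609.6000 ms
Proportion correct = 5/8
IES = 609.6000 / (5/8) = 975.360 ms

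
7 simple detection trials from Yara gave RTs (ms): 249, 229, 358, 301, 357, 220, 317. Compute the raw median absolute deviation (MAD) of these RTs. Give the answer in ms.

56 ms

Sorted: 220, 229, 249, 301, 317, 357, 358 → median = 301
|x − 301|: 52, 72, 57, 0, 56, 81, 16
Sorted deviations: 0, 16, 52, 56, 57, 72, 81 → MAD = 56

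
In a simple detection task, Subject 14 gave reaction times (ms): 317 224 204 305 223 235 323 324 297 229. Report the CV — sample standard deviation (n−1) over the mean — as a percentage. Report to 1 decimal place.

n = 10, Σ = 2681, M = 268.1000
Σ(x−M)² = 21438.900; s = √(21438.900/9) = 48.8068
CV = 48.8068 / 268.1000 = 0.18205 = 18.205%

18.2%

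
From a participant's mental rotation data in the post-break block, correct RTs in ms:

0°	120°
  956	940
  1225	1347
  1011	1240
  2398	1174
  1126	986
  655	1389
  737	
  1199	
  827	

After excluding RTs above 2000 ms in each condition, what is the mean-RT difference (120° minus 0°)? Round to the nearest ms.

0°: exclude 2398
M(0°) = 7736/8 = 967.000
M(120°) = 7076/6 = 1179.333
Difference = 1179.333 − 967.000 = 212.333 ms

212 ms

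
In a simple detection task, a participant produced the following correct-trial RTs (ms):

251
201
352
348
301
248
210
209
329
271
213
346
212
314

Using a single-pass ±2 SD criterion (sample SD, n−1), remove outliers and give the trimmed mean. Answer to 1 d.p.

271.8 ms

n = 14, ΣRT = 3805, M = 271.786
Σ(x−M)² = 44458.36; s = √(44458.36/13) = 58.480
Cutoffs: 271.786 ± 2·58.480 → [154.8, 388.7]
No RTs fall outside the cutoffs; all 14 retained. Mean = 3805/14 = 271.786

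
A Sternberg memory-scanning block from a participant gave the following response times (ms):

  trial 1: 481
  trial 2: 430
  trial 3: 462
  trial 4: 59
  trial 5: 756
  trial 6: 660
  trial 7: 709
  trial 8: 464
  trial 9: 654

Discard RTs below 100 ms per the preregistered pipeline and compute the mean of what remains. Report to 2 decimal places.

Excluded: 59
Retained (n=8): Σ = 4616
Mean = 4616/8 = 577.0000

577.00 ms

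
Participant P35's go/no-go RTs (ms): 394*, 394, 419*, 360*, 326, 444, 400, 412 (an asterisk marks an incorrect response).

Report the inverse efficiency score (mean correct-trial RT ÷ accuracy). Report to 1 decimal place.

Correct trials (n=5): 394, 326, 444, 400, 412
Mean correct RT = 1976/5 = 395.2000 ms
Proportion correct = 5/8
IES = 395.2000 / (5/8) = 632.320 ms

632.3 ms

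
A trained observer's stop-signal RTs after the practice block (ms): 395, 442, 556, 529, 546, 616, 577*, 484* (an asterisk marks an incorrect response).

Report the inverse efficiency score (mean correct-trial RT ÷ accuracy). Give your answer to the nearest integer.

Correct trials (n=6): 395, 442, 556, 529, 546, 616
Mean correct RT = 3084/6 = 514.0000 ms
Proportion correct = 6/8
IES = 514.0000 / (6/8) = 685.333 ms

685 ms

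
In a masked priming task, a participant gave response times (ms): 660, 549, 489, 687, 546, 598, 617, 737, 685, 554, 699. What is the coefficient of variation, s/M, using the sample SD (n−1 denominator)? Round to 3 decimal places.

n = 11, Σ = 6821, M = 620.0909
Σ(x−M)² = 62770.909; s = √(62770.909/10) = 79.2281
CV = 79.2281 / 620.0909 = 0.12777

0.128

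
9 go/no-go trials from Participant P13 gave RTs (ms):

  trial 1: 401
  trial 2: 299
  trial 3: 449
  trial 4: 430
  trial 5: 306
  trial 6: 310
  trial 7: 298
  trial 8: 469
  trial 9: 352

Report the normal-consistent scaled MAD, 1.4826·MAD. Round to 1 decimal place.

Sorted: 298, 299, 306, 310, 352, 401, 430, 449, 469 → median = 352
|x − 352| sorted: 0, 42, 46, 49, 53, 54, 78, 97, 117 → MAD = 53
Robust SD ≈ 1.4826 × 53 = 78.578

78.6 ms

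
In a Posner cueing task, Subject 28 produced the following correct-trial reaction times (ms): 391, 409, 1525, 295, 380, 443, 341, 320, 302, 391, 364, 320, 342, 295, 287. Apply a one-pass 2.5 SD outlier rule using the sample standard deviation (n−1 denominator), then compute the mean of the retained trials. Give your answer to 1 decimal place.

n = 15, ΣRT = 6405, M = 427.000
Σ(x−M)² = 1322546.00; s = √(1322546.00/14) = 307.356
Cutoffs: 427.000 ± 2.5·307.356 → [-341.4, 1195.4]
Outside: 1525 → excluded.
Retained (n=14): Σ = 4880, mean = 4880/14 = 348.571

348.6 ms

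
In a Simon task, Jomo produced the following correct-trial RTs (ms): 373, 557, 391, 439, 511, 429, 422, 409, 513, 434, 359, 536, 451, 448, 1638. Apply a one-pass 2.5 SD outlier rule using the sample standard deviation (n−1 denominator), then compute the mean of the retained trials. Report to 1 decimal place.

448.0 ms

n = 15, ΣRT = 7910, M = 527.333
Σ(x−M)² = 1369151.33; s = √(1369151.33/14) = 312.724
Cutoffs: 527.333 ± 2.5·312.724 → [-254.5, 1309.1]
Outside: 1638 → excluded.
Retained (n=14): Σ = 6272, mean = 6272/14 = 448.000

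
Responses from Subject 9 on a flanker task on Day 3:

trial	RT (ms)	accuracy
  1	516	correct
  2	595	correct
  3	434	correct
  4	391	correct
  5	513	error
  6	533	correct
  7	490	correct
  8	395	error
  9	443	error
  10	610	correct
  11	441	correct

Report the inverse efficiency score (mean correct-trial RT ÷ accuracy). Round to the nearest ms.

689 ms

Correct trials (n=8): 516, 595, 434, 391, 533, 490, 610, 441
Mean correct RT = 4010/8 = 501.2500 ms
Proportion correct = 8/11
IES = 501.2500 / (8/11) = 689.219 ms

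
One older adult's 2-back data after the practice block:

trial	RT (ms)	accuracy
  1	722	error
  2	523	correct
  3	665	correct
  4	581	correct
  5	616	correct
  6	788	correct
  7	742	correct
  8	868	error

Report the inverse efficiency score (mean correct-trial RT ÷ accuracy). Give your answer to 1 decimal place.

870.0 ms

Correct trials (n=6): 523, 665, 581, 616, 788, 742
Mean correct RT = 3915/6 = 652.5000 ms
Proportion correct = 6/8
IES = 652.5000 / (6/8) = 870.000 ms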